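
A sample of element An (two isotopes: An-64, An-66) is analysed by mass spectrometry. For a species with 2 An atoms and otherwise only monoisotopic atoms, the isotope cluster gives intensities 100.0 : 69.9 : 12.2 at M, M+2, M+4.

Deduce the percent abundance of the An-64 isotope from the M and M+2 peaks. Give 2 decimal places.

Write p for the An-64 fraction. I(M+2)/I(M) = [C(2,1)·p^1·(1−p)] / p^2 = 2·(1−p)/p = 69.9/100.0 = 0.6990
(1−p)/p = 0.6990/2 = 0.3495  ⇒  p = 1/(1 + 0.3495) = 0.7410
An-64: 74.10%, An-66: 25.90%.

74.10%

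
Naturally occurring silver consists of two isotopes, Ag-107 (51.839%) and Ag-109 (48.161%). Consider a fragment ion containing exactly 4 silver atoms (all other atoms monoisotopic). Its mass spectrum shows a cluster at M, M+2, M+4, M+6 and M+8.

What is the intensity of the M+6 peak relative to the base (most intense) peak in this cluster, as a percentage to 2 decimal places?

61.94%

Term probabilities: M 0.0722, M+2 0.2684, M+4 0.3740, M+6 0.2316, M+8 0.0538. Base peak = M+4.
P(M+4) = C(4,2) × 0.51839^2 × 0.48161^2 = 6 × 0.26872819 × 0.23194819 = 0.373986 (base)
P(M+6) = C(4,3) × 0.51839^1 × 0.48161^3 = 4 × 0.51839 × 0.11170857 = 0.231634
Relative intensity = 0.231634 / 0.373986 × 100 = 61.94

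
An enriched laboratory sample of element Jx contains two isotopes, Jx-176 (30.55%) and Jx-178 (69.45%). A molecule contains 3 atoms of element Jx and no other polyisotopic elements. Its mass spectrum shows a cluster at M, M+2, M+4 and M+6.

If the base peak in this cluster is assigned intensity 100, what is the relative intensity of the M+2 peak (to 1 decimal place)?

44.0

(0.3055 + 0.6945)^3 gives M 0.0285, M+2 0.1945, M+4 0.4421, M+6 0.3350; the largest is M+4.
P(M+4) = C(3,2) × 0.3055^1 × 0.6945^2 = 3 × 0.3055 × 0.48233025 = 0.442056 (base)
P(M+2) = C(3,1) × 0.3055^2 × 0.6945^1 = 3 × 0.09333025 × 0.6945 = 0.194454
Relative intensity = 0.194454 / 0.442056 × 100 = 44.0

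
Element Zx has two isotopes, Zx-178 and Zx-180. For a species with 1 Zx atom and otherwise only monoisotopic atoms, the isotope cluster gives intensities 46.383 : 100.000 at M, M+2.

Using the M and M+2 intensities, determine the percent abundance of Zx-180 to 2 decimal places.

Let p = fractional abundance of Zx-178. I(M+2)/I(M) = [C(1,1)·p^0·(1−p)] / p^1 = 1·(1−p)/p = 100.000/46.383 = 2.1560
(1−p)/p = 2.1560/1 = 2.1560  ⇒  p = 1/(1 + 2.1560) = 0.3169
Zx-178: 31.69%, Zx-180: 68.31%.

68.31%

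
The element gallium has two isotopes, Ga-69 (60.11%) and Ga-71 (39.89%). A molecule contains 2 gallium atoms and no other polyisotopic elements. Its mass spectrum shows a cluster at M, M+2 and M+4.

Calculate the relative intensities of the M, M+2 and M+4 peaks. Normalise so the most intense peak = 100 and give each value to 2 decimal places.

75.34 : 100.00 : 33.18

Each Ga atom is independently Ga-69 (p = 0.6011) or Ga-71 (q = 0.3989); the cluster is the binomial expansion (p + q)^2.
P(M) = 0.6011^2 = 0.361321
P(M+2) = 2 × 0.6011^1 × 0.3989^1 = 0.479558
P(M+4) = 0.3989^2 = 0.159121
The M+2 peak is largest (0.479558); scaling to 100 gives 75.34 : 100.00 : 33.18.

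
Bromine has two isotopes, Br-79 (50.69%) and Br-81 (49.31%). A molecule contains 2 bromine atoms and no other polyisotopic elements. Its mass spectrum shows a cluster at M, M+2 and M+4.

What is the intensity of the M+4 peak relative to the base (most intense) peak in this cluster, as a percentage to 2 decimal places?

(0.5069 + 0.4931)^2 gives M 0.2569, M+2 0.4999, M+4 0.2431; the largest is M+2.
P(M+2) = C(2,1) × 0.5069^1 × 0.4931^1 = 2 × 0.5069 × 0.4931 = 0.499905 (base)
P(M+4) = C(2,2) × 0.5069^0 × 0.4931^2 = 1 × 1.0000 × 0.24314761 = 0.243148
Relative intensity = 0.243148 / 0.499905 × 100 = 48.64

48.64%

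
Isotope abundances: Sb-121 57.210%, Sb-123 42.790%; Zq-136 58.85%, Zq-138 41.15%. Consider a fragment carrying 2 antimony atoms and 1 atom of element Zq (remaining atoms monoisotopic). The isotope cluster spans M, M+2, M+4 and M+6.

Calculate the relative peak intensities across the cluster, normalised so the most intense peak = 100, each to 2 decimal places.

Antimony pattern (n=2): 0.32729841 : 0.48960318 : 0.18309841
Element Zq pattern (n=1): 0.5885 : 0.4115
Convolve the two distributions (both contribute in 2-u steps):
  M: 0.32729841×0.5885 = 0.192615
  M+2: 0.32729841×0.4115 + 0.48960318×0.5885 = 0.422815
  M+4: 0.48960318×0.4115 + 0.18309841×0.5885 = 0.309225
  M+6: 0.18309841×0.4115 = 0.075345
Scale to base peak (0.422815) = 100: 45.56 : 100.00 : 73.13 : 17.82

45.56 : 100.00 : 73.13 : 17.82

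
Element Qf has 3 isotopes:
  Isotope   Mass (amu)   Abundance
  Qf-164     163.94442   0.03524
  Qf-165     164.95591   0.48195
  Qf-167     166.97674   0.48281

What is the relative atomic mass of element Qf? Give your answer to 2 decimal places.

Ar = Σ fᵢ·mᵢ = 0.03524 × 163.94442 + 0.48195 × 164.95591 + 0.48281 × 166.97674
= 5.777401 + 79.500501 + 80.618040 = 165.895942 amu

165.90 amu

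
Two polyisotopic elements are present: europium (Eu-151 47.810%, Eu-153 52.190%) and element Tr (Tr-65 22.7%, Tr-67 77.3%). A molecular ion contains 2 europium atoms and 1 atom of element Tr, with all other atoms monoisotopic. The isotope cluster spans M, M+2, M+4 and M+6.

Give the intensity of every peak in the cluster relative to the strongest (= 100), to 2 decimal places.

11.59 : 64.79 : 100.00 : 47.04

Europium pattern (n=2): 0.22857961 : 0.49904078 : 0.27237961
Element Tr pattern (n=1): 0.2270 : 0.7730
Convolve the two distributions (both contribute in 2-u steps):
  M: 0.22857961×0.2270 = 0.051888
  M+2: 0.22857961×0.7730 + 0.49904078×0.2270 = 0.289974
  M+4: 0.49904078×0.7730 + 0.27237961×0.2270 = 0.447589
  M+6: 0.27237961×0.7730 = 0.210549
Scale to base peak (0.447589) = 100: 11.59 : 64.79 : 100.00 : 47.04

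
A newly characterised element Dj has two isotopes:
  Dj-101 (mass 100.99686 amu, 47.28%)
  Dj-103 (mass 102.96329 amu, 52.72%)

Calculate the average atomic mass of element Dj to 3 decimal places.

102.034 amu

The abundance-weighted mean is 0.4728 × 100.99686 + 0.5272 × 102.96329
= 47.751315 + 54.282246 = 102.033561 amu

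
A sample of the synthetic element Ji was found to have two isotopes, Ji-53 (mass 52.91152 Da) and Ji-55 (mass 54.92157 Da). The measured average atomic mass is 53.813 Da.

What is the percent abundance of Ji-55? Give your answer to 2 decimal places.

Let x be the fractional abundance of Ji-53; then Ji-55 has abundance 1 − x.
52.91152·x + 54.92157·(1 − x) = 53.813
(52.91152 − 54.92157)·x = 53.813 − 54.92157
x = -1.10857 / -2.01005 = 0.55151 → 55.15% Ji-53, 44.85% Ji-55.

44.85%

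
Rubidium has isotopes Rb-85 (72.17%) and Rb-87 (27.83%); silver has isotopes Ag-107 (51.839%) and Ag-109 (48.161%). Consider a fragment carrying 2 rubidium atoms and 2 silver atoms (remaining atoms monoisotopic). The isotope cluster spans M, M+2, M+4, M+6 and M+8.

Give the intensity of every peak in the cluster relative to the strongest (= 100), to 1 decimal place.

Rubidium pattern (n=2): 0.52085089 : 0.40169822 : 0.07745089
Silver pattern (n=2): 0.26872819 : 0.49932362 : 0.23194819
Convolve the two distributions (both contribute in 2-u steps):
  M: 0.52085089×0.26872819 = 0.139967
  M+2: 0.52085089×0.49932362 + 0.40169822×0.26872819 = 0.368021
  M+4: 0.52085089×0.23194819 + 0.40169822×0.49932362 + 0.07745089×0.26872819 = 0.342201
  M+6: 0.40169822×0.23194819 + 0.07745089×0.49932362 = 0.131846
  M+8: 0.07745089×0.23194819 = 0.017965
Scale to base peak (0.368021) = 100: 38.0 : 100.0 : 93.0 : 35.8 : 4.9

38.0 : 100.0 : 93.0 : 35.8 : 4.9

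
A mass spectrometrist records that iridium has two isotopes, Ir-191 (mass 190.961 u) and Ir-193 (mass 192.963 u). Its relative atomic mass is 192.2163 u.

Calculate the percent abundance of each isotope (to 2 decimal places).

Ir-191: 37.30%, Ir-193: 62.70%

With x = fraction of Ir-191 (so Ir-193 is 1 − x):
190.961·x + 192.963·(1 − x) = 192.2163
(190.961 − 192.963)·x = 192.2163 − 192.963
x = -0.7467 / -2.002 = 0.37298 → 37.30% Ir-191, 62.70% Ir-193.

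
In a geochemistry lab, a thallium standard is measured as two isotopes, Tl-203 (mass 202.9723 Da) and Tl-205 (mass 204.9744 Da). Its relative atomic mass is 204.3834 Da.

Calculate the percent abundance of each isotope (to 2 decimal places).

With x = fraction of Tl-203 (so Tl-205 is 1 − x):
202.9723·x + 204.9744·(1 − x) = 204.3834
(202.9723 − 204.9744)·x = 204.3834 − 204.9744
x = -0.5910 / -2.0021 = 0.29519 → 29.52% Tl-203, 70.48% Tl-205.

Tl-203: 29.52%, Tl-205: 70.48%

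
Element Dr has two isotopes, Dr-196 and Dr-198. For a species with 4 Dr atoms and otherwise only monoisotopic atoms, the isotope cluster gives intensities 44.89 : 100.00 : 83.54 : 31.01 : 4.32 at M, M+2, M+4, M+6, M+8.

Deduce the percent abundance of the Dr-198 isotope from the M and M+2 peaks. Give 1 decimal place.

35.8%

If p is the fraction of Dr that is Dr-196, then I(M+2)/I(M) = [C(4,1)·p^3·(1−p)] / p^4 = 4·(1−p)/p = 100.00/44.89 = 2.2277
(1−p)/p = 2.2277/4 = 0.5569  ⇒  p = 1/(1 + 0.5569) = 0.6423
Dr-196: 64.2%, Dr-198: 35.8%.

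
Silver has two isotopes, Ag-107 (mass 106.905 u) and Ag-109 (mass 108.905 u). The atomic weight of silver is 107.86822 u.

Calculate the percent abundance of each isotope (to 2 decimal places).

Ag-107: 51.84%, Ag-109: 48.16%

Let x be the fractional abundance of Ag-107; then Ag-109 has abundance 1 − x.
106.905·x + 108.905·(1 − x) = 107.86822
(106.905 − 108.905)·x = 107.86822 − 108.905
x = -1.03678 / -2.000 = 0.51839 → 51.84% Ag-107, 48.16% Ag-109.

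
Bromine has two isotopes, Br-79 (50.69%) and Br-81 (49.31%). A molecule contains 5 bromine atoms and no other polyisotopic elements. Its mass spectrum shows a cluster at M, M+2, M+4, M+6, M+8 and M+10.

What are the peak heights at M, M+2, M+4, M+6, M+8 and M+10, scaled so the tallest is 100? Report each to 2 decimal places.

The 5 Br atoms are independent, so intensities follow the terms of (0.5069 + 0.4931)^5.
P(M) = 0.5069^5 = 0.033467
P(M+2) = 5 × 0.5069^4 × 0.4931^1 = 0.162777
P(M+4) = 10 × 0.5069^3 × 0.4931^2 = 0.316692
P(M+6) = 10 × 0.5069^2 × 0.4931^3 = 0.308070
P(M+8) = 5 × 0.5069^1 × 0.4931^4 = 0.149842
P(M+10) = 0.4931^5 = 0.029152
The M+4 peak is largest (0.316692); scaling to 100 gives 10.57 : 51.40 : 100.00 : 97.28 : 47.31 : 9.21.

10.57 : 51.40 : 100.00 : 97.28 : 47.31 : 9.21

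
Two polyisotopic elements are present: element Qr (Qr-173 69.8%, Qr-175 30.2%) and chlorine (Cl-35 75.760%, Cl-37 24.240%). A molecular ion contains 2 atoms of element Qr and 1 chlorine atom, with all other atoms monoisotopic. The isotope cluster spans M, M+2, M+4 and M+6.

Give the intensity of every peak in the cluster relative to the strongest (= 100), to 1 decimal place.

Element Qr pattern (n=2): 0.487204 : 0.421592 : 0.091204
Chlorine pattern (n=1): 0.7576 : 0.2424
Convolve the two distributions (both contribute in 2-u steps):
  M: 0.487204×0.7576 = 0.369106
  M+2: 0.487204×0.2424 + 0.421592×0.7576 = 0.437496
  M+4: 0.421592×0.2424 + 0.091204×0.7576 = 0.171290
  M+6: 0.091204×0.2424 = 0.022108
Scale to base peak (0.437496) = 100: 84.4 : 100.0 : 39.2 : 5.1

84.4 : 100.0 : 39.2 : 5.1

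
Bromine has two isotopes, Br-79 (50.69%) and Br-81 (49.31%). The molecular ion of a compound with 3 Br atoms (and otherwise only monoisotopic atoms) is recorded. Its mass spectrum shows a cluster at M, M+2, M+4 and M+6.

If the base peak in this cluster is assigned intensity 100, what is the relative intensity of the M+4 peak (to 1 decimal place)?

97.3

Term probabilities: M 0.1302, M+2 0.3801, M+4 0.3698, M+6 0.1199. Base peak = M+2.
P(M+2) = C(3,1) × 0.5069^2 × 0.4931^1 = 3 × 0.25694761 × 0.4931 = 0.380103 (base)
P(M+4) = C(3,2) × 0.5069^1 × 0.4931^2 = 3 × 0.5069 × 0.24314761 = 0.369755
Relative intensity = 0.369755 / 0.380103 × 100 = 97.3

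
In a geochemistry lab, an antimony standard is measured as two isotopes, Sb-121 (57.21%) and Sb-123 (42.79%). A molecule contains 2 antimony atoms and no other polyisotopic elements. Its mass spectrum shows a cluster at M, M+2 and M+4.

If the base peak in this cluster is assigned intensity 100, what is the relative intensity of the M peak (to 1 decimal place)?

Binomial terms of (0.5721 + 0.4279)^2: M 0.3273, M+2 0.4896, M+4 0.1831 → M+2 is the base peak.
P(M+2) = C(2,1) × 0.5721^1 × 0.4279^1 = 2 × 0.5721 × 0.4279 = 0.489603 (base)
P(M) = C(2,0) × 0.5721^2 × 0.4279^0 = 1 × 0.32729841 × 1.0000 = 0.327298
Relative intensity = 0.327298 / 0.489603 × 100 = 66.8

66.8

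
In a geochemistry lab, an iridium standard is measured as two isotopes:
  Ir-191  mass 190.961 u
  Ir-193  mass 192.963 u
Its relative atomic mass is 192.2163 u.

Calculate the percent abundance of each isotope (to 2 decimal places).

Ir-191: 37.30%, Ir-193: 62.70%

Let x be the fractional abundance of Ir-191; then Ir-193 has abundance 1 − x.
190.961·x + 192.963·(1 − x) = 192.2163
(190.961 − 192.963)·x = 192.2163 − 192.963
x = -0.7467 / -2.002 = 0.37298 → 37.30% Ir-191, 62.70% Ir-193.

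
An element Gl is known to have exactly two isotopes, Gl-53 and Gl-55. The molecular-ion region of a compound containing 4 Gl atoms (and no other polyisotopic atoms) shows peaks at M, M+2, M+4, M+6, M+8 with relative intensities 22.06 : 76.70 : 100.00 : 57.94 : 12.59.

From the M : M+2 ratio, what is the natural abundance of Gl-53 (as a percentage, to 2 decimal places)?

53.50%

Write p for the Gl-53 fraction. I(M+2)/I(M) = [C(4,1)·p^3·(1−p)] / p^4 = 4·(1−p)/p = 76.70/22.06 = 3.4769
(1−p)/p = 3.4769/4 = 0.8692  ⇒  p = 1/(1 + 0.8692) = 0.5350
Gl-53: 53.50%, Gl-55: 46.50%.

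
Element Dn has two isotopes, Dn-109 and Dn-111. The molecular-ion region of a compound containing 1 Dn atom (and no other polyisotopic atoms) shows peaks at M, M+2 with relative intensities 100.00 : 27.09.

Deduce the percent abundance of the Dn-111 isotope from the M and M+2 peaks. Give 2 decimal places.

If p is the fraction of Dn that is Dn-109, then I(M+2)/I(M) = [C(1,1)·p^0·(1−p)] / p^1 = 1·(1−p)/p = 27.09/100.00 = 0.2709
(1−p)/p = 0.2709/1 = 0.2709  ⇒  p = 1/(1 + 0.2709) = 0.7868
Dn-109: 78.68%, Dn-111: 21.32%.

21.32%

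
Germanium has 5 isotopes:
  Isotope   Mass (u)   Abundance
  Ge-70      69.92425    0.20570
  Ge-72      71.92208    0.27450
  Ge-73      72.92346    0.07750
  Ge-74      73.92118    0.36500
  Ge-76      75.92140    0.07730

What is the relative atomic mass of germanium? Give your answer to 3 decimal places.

72.628 u

The abundance-weighted mean is 0.20570 × 69.92425 + 0.27450 × 71.92208 + 0.07750 × 72.92346 + 0.36500 × 73.92118 + 0.07730 × 75.92140
= 14.383418 + 19.742611 + 5.651568 + 26.981231 + 5.868724 = 72.627552 u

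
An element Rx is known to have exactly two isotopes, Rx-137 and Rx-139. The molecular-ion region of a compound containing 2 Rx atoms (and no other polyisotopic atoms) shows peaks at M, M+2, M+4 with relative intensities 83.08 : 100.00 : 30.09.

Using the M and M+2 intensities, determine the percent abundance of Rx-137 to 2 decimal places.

62.43%

If p is the fraction of Rx that is Rx-137, then I(M+2)/I(M) = [C(2,1)·p^1·(1−p)] / p^2 = 2·(1−p)/p = 100.00/83.08 = 1.2037
(1−p)/p = 1.2037/2 = 0.6018  ⇒  p = 1/(1 + 0.6018) = 0.6243
Rx-137: 62.43%, Rx-139: 37.57%.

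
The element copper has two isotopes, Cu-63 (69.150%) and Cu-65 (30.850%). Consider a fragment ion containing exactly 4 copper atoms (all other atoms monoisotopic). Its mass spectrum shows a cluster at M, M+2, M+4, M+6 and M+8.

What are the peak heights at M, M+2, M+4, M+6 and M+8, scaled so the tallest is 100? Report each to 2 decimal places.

56.04 : 100.00 : 66.92 : 19.90 : 2.22

The 4 Cu atoms are independent, so intensities follow the terms of (0.69150 + 0.30850)^4.
P(M) = 0.69150^4 = 0.228649
P(M+2) = 4 × 0.69150^3 × 0.30850^1 = 0.408030
P(M+4) = 6 × 0.69150^2 × 0.30850^2 = 0.273052
P(M+6) = 4 × 0.69150^1 × 0.30850^3 = 0.081212
P(M+8) = 0.30850^4 = 0.009058
The M+2 peak is largest (0.408030); scaling to 100 gives 56.04 : 100.00 : 66.92 : 19.90 : 2.22.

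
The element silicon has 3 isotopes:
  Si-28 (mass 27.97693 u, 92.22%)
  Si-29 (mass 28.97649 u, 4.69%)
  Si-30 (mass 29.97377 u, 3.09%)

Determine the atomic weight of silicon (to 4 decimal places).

28.0855 u

Average mass = Σ (abundance × isotope mass) = 0.9222 × 27.97693 + 0.0469 × 28.97649 + 0.0309 × 29.97377
= 25.800325 + 1.358997 + 0.926189 = 28.085511 u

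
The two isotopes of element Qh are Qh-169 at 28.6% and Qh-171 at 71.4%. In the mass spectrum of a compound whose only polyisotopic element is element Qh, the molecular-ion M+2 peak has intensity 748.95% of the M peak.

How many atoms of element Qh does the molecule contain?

3

With n Qh atoms, P(M+2)/P(M) = C(n,1)·p^(n−1)q / p^n = n·q/p = n · 0.714/0.286.
n = 7.4895 × 0.286/0.714 = 3.00 ≈ 3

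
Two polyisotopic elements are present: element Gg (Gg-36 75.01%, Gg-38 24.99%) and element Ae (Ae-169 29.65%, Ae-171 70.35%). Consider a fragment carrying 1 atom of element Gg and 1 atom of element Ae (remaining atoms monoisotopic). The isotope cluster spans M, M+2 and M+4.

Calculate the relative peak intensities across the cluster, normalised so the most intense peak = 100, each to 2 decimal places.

36.96 : 100.00 : 29.21

Element Gg pattern (n=1): 0.7501 : 0.2499
Element Ae pattern (n=1): 0.2965 : 0.7035
Convolve the two distributions (both contribute in 2-u steps):
  M: 0.7501×0.2965 = 0.222405
  M+2: 0.7501×0.7035 + 0.2499×0.2965 = 0.601791
  M+4: 0.2499×0.7035 = 0.175805
Scale to base peak (0.601791) = 100: 36.96 : 100.00 : 29.21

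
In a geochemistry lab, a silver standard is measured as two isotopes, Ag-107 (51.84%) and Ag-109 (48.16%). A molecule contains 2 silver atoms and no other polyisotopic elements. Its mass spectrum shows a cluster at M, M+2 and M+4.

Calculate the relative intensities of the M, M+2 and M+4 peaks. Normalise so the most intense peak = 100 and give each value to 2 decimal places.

53.82 : 100.00 : 46.45

Expanding (0.5184 + 0.4816)^2:
P(M) = 0.5184^2 = 0.268739
P(M+2) = 2 × 0.5184^1 × 0.4816^1 = 0.499323
P(M+4) = 0.4816^2 = 0.231939
The M+2 peak is largest (0.499323); scaling to 100 gives 53.82 : 100.00 : 46.45.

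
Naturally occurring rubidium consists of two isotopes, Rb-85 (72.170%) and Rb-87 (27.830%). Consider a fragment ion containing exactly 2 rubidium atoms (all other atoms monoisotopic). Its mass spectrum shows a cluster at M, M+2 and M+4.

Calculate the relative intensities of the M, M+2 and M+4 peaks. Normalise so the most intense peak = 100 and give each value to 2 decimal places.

Expanding (0.72170 + 0.27830)^2:
P(M) = 0.72170^2 = 0.520851
P(M+2) = 2 × 0.72170^1 × 0.27830^1 = 0.401698
P(M+4) = 0.27830^2 = 0.077451
The M peak is largest (0.520851); scaling to 100 gives 100.00 : 77.12 : 14.87.

100.00 : 77.12 : 14.87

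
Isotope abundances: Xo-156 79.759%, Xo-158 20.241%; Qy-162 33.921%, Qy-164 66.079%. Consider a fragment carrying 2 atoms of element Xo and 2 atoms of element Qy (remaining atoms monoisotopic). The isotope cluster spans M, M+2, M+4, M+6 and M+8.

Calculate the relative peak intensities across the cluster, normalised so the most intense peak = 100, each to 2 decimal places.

17.13 : 75.45 : 100.00 : 37.30 : 4.19

Element Xo pattern (n=2): 0.63614981 : 0.32288038 : 0.04096981
Element Qy pattern (n=2): 0.11506342 : 0.44829315 : 0.43664342
Convolve the two distributions (both contribute in 2-u steps):
  M: 0.63614981×0.11506342 = 0.073198
  M+2: 0.63614981×0.44829315 + 0.32288038×0.11506342 = 0.322333
  M+4: 0.63614981×0.43664342 + 0.32288038×0.44829315 + 0.04096981×0.11506342 = 0.427230
  M+6: 0.32288038×0.43664342 + 0.04096981×0.44829315 = 0.159350
  M+8: 0.04096981×0.43664342 = 0.017889
Scale to base peak (0.427230) = 100: 17.13 : 75.45 : 100.00 : 37.30 : 4.19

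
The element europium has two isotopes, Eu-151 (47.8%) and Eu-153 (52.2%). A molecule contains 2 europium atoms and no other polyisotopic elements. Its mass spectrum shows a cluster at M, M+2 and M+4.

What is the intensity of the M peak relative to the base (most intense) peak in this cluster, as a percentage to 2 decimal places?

Binomial terms of (0.478 + 0.522)^2: M 0.2285, M+2 0.4990, M+4 0.2725 → M+2 is the base peak.
P(M+2) = C(2,1) × 0.478^1 × 0.522^1 = 2 × 0.4780 × 0.5220 = 0.499032 (base)
P(M) = C(2,0) × 0.478^2 × 0.522^0 = 1 × 0.228484 × 1.0000 = 0.228484
Relative intensity = 0.228484 / 0.499032 × 100 = 45.79

45.79%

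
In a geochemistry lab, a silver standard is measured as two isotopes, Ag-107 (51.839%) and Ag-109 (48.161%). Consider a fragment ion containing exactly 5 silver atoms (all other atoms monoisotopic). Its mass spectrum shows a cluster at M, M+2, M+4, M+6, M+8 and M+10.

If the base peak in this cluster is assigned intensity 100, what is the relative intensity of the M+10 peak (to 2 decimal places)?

(0.51839 + 0.48161)^5 gives M 0.0374, M+2 0.1739, M+4 0.3231, M+6 0.3002, M+8 0.1394, M+10 0.0259; the largest is M+4.
P(M+4) = C(5,2) × 0.51839^3 × 0.48161^2 = 10 × 0.13930601 × 0.23194819 = 0.323118 (base)
P(M+10) = C(5,5) × 0.51839^0 × 0.48161^5 = 1 × 1.0000 × 0.0259106 = 0.025911
Relative intensity = 0.025911 / 0.323118 × 100 = 8.02

8.02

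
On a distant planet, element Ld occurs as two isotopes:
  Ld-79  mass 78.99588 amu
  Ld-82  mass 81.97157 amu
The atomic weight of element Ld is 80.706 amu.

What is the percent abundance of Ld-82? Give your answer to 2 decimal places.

Writing the weighted mean with unknown fraction x of Ld-79:
78.99588·x + 81.97157·(1 − x) = 80.706
(78.99588 − 81.97157)·x = 80.706 − 81.97157
x = -1.26557 / -2.97569 = 0.42530 → 42.53% Ld-79, 57.47% Ld-82.

57.47%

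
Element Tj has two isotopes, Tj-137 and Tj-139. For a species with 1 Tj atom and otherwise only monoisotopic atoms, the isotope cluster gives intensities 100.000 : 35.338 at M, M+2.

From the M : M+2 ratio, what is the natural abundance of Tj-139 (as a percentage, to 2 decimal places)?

26.11%

Write p for the Tj-137 fraction. I(M+2)/I(M) = [C(1,1)·p^0·(1−p)] / p^1 = 1·(1−p)/p = 35.338/100.000 = 0.3534
(1−p)/p = 0.3534/1 = 0.3534  ⇒  p = 1/(1 + 0.3534) = 0.7389
Tj-137: 73.89%, Tj-139: 26.11%.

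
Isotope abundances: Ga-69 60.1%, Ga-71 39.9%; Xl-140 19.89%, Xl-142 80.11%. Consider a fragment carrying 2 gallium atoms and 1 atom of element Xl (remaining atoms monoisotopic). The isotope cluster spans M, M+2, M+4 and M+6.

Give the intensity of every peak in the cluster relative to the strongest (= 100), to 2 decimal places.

17.28 : 92.52 : 100.00 : 30.67

Gallium pattern (n=2): 0.361201 : 0.479598 : 0.159201
Element Xl pattern (n=1): 0.1989 : 0.8011
Convolve the two distributions (both contribute in 2-u steps):
  M: 0.361201×0.1989 = 0.071843
  M+2: 0.361201×0.8011 + 0.479598×0.1989 = 0.384750
  M+4: 0.479598×0.8011 + 0.159201×0.1989 = 0.415871
  M+6: 0.159201×0.8011 = 0.127536
Scale to base peak (0.415871) = 100: 17.28 : 92.52 : 100.00 : 30.67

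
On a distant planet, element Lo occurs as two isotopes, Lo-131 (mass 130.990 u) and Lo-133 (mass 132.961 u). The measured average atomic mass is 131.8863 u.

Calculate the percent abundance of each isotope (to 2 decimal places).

Writing the weighted mean with unknown fraction x of Lo-131:
130.990·x + 132.961·(1 − x) = 131.8863
(130.990 − 132.961)·x = 131.8863 − 132.961
x = -1.0747 / -1.971 = 0.54526 → 54.53% Lo-131, 45.47% Lo-133.

Lo-131: 54.53%, Lo-133: 45.47%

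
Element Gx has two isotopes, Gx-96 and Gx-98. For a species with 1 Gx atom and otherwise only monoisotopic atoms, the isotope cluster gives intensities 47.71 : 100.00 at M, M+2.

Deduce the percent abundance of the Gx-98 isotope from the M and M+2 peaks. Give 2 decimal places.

67.70%

If p is the fraction of Gx that is Gx-96, then I(M+2)/I(M) = [C(1,1)·p^0·(1−p)] / p^1 = 1·(1−p)/p = 100.00/47.71 = 2.0960
(1−p)/p = 2.0960/1 = 2.0960  ⇒  p = 1/(1 + 2.0960) = 0.3230
Gx-96: 32.30%, Gx-98: 67.70%.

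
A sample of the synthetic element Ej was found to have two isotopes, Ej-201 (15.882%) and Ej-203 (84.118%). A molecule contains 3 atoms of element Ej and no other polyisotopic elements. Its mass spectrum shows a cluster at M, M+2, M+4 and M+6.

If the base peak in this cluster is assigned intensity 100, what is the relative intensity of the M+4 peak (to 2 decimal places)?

56.64

Binomial terms of (0.15882 + 0.84118)^3: M 0.0040, M+2 0.0637, M+4 0.3371, M+6 0.5952 → M+6 is the base peak.
P(M+6) = C(3,3) × 0.15882^0 × 0.84118^3 = 1 × 1.0000 × 0.59520533 = 0.595205 (base)
P(M+4) = C(3,2) × 0.15882^1 × 0.84118^2 = 3 × 0.15882 × 0.70758379 = 0.337135
Relative intensity = 0.337135 / 0.595205 × 100 = 56.64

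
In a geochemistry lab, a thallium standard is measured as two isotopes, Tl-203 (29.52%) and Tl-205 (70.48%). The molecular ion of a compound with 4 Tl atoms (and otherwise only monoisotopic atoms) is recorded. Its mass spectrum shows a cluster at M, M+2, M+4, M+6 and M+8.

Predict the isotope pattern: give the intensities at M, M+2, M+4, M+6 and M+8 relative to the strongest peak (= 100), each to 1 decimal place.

Each Tl atom is independently Tl-203 (p = 0.2952) or Tl-205 (q = 0.7048); the cluster is the binomial expansion (p + q)^4.
P(M) = 0.2952^4 = 0.007594
P(M+2) = 4 × 0.2952^3 × 0.7048^1 = 0.072523
P(M+4) = 6 × 0.2952^2 × 0.7048^2 = 0.259726
P(M+6) = 4 × 0.2952^1 × 0.7048^3 = 0.413403
P(M+8) = 0.7048^4 = 0.246754
The M+6 peak is largest (0.413403); scaling to 100 gives 1.8 : 17.5 : 62.8 : 100.0 : 59.7.

1.8 : 17.5 : 62.8 : 100.0 : 59.7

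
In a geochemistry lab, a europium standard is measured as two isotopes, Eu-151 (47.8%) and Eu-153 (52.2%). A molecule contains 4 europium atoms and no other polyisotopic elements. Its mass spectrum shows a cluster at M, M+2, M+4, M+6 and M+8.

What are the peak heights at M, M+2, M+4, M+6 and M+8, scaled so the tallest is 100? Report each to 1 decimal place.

14.0 : 61.0 : 100.0 : 72.8 : 19.9

Each Eu atom is independently Eu-151 (p = 0.478) or Eu-153 (q = 0.522); the cluster is the binomial expansion (p + q)^4.
P(M) = 0.478^4 = 0.052205
P(M+2) = 4 × 0.478^3 × 0.522^1 = 0.228042
P(M+4) = 6 × 0.478^2 × 0.522^2 = 0.373549
P(M+6) = 4 × 0.478^1 × 0.522^3 = 0.271956
P(M+8) = 0.522^4 = 0.074248
The M+4 peak is largest (0.373549); scaling to 100 gives 14.0 : 61.0 : 100.0 : 72.8 : 19.9.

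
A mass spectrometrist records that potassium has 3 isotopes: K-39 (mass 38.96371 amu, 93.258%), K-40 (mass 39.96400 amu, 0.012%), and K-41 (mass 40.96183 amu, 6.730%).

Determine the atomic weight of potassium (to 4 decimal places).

Ar = Σ fᵢ·mᵢ = 0.93258 × 38.96371 + 0.00012 × 39.96400 + 0.06730 × 40.96183
= 36.336777 + 0.004796 + 2.756731 = 39.098304 amu

39.0983 amu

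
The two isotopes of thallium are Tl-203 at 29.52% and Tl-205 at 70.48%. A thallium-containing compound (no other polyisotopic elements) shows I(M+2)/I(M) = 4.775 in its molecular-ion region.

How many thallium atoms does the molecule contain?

For n independent Tl atoms, I(M+2)/I(M) = n · (abundance Tl-205) / (abundance Tl-203) = n · 0.7048/0.2952.
n = 4.775 × 0.2952/0.7048 = 2.00 ≈ 2

2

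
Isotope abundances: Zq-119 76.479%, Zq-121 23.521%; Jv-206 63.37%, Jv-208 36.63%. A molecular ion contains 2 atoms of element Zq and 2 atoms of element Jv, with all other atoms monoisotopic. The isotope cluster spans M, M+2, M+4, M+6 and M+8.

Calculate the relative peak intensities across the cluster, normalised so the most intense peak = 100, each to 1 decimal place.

Element Zq pattern (n=2): 0.58490374 : 0.35977251 : 0.05532374
Element Jv pattern (n=2): 0.40157569 : 0.46424862 : 0.13417569
Convolve the two distributions (both contribute in 2-u steps):
  M: 0.58490374×0.40157569 = 0.234883
  M+2: 0.58490374×0.46424862 + 0.35977251×0.40157569 = 0.416017
  M+4: 0.58490374×0.13417569 + 0.35977251×0.46424862 + 0.05532374×0.40157569 = 0.267720
  M+6: 0.35977251×0.13417569 + 0.05532374×0.46424862 = 0.073957
  M+8: 0.05532374×0.13417569 = 0.007423
Scale to base peak (0.416017) = 100: 56.5 : 100.0 : 64.4 : 17.8 : 1.8

56.5 : 100.0 : 64.4 : 17.8 : 1.8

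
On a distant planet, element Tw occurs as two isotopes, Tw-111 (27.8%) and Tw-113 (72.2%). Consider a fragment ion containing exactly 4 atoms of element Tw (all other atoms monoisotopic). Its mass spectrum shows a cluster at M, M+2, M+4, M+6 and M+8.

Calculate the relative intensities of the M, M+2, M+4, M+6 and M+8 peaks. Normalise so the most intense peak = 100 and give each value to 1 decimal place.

Expanding (0.278 + 0.722)^4:
P(M) = 0.278^4 = 0.005973
P(M+2) = 4 × 0.278^3 × 0.722^1 = 0.062049
P(M+4) = 6 × 0.278^2 × 0.722^2 = 0.241721
P(M+6) = 4 × 0.278^1 × 0.722^3 = 0.418520
P(M+8) = 0.722^4 = 0.271737
The M+6 peak is largest (0.418520); scaling to 100 gives 1.4 : 14.8 : 57.8 : 100.0 : 64.9.

1.4 : 14.8 : 57.8 : 100.0 : 64.9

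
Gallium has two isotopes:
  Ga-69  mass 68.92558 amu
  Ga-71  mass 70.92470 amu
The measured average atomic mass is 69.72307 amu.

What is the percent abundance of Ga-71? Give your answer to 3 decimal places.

39.892%

With x = fraction of Ga-69 (so Ga-71 is 1 − x):
68.92558·x + 70.92470·(1 − x) = 69.72307
(68.92558 − 70.92470)·x = 69.72307 − 70.92470
x = -1.20163 / -1.99912 = 0.60108 → 60.108% Ga-69, 39.892% Ga-71.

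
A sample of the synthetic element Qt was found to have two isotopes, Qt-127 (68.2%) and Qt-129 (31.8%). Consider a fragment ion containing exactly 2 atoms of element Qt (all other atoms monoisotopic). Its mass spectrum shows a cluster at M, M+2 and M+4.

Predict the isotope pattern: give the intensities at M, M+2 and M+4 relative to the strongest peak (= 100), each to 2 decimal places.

100.00 : 93.26 : 21.74

Expanding (0.682 + 0.318)^2:
P(M) = 0.682^2 = 0.465124
P(M+2) = 2 × 0.682^1 × 0.318^1 = 0.433752
P(M+4) = 0.318^2 = 0.101124
The M peak is largest (0.465124); scaling to 100 gives 100.00 : 93.26 : 21.74.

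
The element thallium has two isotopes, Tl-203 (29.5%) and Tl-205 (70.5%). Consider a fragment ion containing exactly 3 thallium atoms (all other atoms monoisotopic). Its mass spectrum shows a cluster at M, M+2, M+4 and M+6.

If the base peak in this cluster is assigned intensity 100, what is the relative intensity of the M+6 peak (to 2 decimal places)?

(0.295 + 0.705)^3 gives M 0.0257, M+2 0.1841, M+4 0.4399, M+6 0.3504; the largest is M+4.
P(M+4) = C(3,2) × 0.295^1 × 0.705^2 = 3 × 0.2950 × 0.497025 = 0.439867 (base)
P(M+6) = C(3,3) × 0.295^0 × 0.705^3 = 1 × 1.0000 × 0.35040263 = 0.350403
Relative intensity = 0.350403 / 0.439867 × 100 = 79.66

79.66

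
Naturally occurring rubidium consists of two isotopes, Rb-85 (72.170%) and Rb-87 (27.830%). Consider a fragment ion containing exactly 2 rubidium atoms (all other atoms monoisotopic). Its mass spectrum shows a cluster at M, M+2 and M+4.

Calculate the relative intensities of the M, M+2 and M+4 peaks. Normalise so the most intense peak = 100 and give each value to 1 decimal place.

100.0 : 77.1 : 14.9

Expanding (0.72170 + 0.27830)^2:
P(M) = 0.72170^2 = 0.520851
P(M+2) = 2 × 0.72170^1 × 0.27830^1 = 0.401698
P(M+4) = 0.27830^2 = 0.077451
The M peak is largest (0.520851); scaling to 100 gives 100.0 : 77.1 : 14.9.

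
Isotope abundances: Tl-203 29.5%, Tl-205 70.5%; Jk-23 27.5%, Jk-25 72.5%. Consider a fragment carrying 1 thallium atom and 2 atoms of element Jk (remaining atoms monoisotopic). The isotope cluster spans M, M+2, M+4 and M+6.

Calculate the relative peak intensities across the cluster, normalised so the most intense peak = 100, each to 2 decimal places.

Thallium pattern (n=1): 0.2950 : 0.7050
Element Jk pattern (n=2): 0.075625 : 0.39875 : 0.525625
Convolve the two distributions (both contribute in 2-u steps):
  M: 0.2950×0.075625 = 0.022309
  M+2: 0.2950×0.39875 + 0.7050×0.075625 = 0.170947
  M+4: 0.2950×0.525625 + 0.7050×0.39875 = 0.436178
  M+6: 0.7050×0.525625 = 0.370566
Scale to base peak (0.436178) = 100: 5.11 : 39.19 : 100.00 : 84.96

5.11 : 39.19 : 100.00 : 84.96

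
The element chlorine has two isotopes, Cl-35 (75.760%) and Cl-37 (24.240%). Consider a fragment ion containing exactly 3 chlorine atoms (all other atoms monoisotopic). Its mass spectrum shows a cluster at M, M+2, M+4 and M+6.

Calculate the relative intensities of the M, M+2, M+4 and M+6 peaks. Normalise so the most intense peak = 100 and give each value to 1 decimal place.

100.0 : 96.0 : 30.7 : 3.3

The 3 Cl atoms are independent, so intensities follow the terms of (0.75760 + 0.24240)^3.
P(M) = 0.75760^3 = 0.434830
P(M+2) = 3 × 0.75760^2 × 0.24240^1 = 0.417382
P(M+4) = 3 × 0.75760^1 × 0.24240^2 = 0.133545
P(M+6) = 0.24240^3 = 0.014243
The M peak is largest (0.434830); scaling to 100 gives 100.0 : 96.0 : 30.7 : 3.3.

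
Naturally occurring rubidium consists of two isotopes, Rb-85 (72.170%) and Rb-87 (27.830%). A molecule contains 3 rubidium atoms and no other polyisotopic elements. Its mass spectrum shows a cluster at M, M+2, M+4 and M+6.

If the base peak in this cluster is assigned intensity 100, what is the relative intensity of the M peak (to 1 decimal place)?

86.4

Binomial terms of (0.72170 + 0.27830)^3: M 0.3759, M+2 0.4349, M+4 0.1677, M+6 0.0216 → M+2 is the base peak.
P(M+2) = C(3,1) × 0.72170^2 × 0.27830^1 = 3 × 0.52085089 × 0.2783 = 0.434858 (base)
P(M) = C(3,0) × 0.72170^3 × 0.27830^0 = 1 × 0.37589809 × 1.0000 = 0.375898
Relative intensity = 0.375898 / 0.434858 × 100 = 86.4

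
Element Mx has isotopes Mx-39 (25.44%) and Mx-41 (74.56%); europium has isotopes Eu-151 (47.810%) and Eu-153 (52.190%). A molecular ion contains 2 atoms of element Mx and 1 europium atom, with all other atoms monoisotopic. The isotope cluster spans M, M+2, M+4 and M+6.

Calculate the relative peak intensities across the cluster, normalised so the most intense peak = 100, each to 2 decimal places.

6.67 : 46.39 : 100.00 : 62.56

Element Mx pattern (n=2): 0.06471936 : 0.37936128 : 0.55591936
Europium pattern (n=1): 0.4781 : 0.5219
Convolve the two distributions (both contribute in 2-u steps):
  M: 0.06471936×0.4781 = 0.030942
  M+2: 0.06471936×0.5219 + 0.37936128×0.4781 = 0.215150
  M+4: 0.37936128×0.5219 + 0.55591936×0.4781 = 0.463774
  M+6: 0.55591936×0.5219 = 0.290134
Scale to base peak (0.463774) = 100: 6.67 : 46.39 : 100.00 : 62.56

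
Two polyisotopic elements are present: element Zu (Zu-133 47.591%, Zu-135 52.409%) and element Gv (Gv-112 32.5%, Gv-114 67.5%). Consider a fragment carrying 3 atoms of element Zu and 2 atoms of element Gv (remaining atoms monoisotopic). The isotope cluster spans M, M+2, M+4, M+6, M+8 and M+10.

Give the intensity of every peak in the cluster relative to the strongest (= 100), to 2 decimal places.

3.26 : 24.29 : 70.60 : 100.00 : 69.19 : 18.77

Element Zu pattern (n=3): 0.10778901 : 0.35610395 : 0.39215507 : 0.14395197
Element Gv pattern (n=2): 0.105625 : 0.43875 : 0.455625
Convolve the two distributions (both contribute in 2-u steps):
  M: 0.10778901×0.105625 = 0.011385
  M+2: 0.10778901×0.43875 + 0.35610395×0.105625 = 0.084906
  M+4: 0.10778901×0.455625 + 0.35610395×0.43875 + 0.39215507×0.105625 = 0.246773
  M+6: 0.35610395×0.455625 + 0.39215507×0.43875 + 0.14395197×0.105625 = 0.349513
  M+8: 0.39215507×0.455625 + 0.14395197×0.43875 = 0.241835
  M+10: 0.14395197×0.455625 = 0.065588
Scale to base peak (0.349513) = 100: 3.26 : 24.29 : 70.60 : 100.00 : 69.19 : 18.77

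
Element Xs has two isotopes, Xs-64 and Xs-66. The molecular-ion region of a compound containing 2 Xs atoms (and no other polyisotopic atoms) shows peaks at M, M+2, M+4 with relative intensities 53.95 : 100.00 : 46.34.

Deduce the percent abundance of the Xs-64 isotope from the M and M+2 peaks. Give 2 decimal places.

51.90%

Write p for the Xs-64 fraction. I(M+2)/I(M) = [C(2,1)·p^1·(1−p)] / p^2 = 2·(1−p)/p = 100.00/53.95 = 1.8536
(1−p)/p = 1.8536/2 = 0.9268  ⇒  p = 1/(1 + 0.9268) = 0.5190
Xs-64: 51.90%, Xs-66: 48.10%.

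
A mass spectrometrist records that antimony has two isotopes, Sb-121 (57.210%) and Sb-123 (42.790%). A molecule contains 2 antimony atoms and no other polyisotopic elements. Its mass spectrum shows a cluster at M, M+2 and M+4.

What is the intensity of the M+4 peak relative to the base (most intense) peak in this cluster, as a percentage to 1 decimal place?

(0.57210 + 0.42790)^2 gives M 0.3273, M+2 0.4896, M+4 0.1831; the largest is M+2.
P(M+2) = C(2,1) × 0.57210^1 × 0.42790^1 = 2 × 0.5721 × 0.4279 = 0.489603 (base)
P(M+4) = C(2,2) × 0.57210^0 × 0.42790^2 = 1 × 1.0000 × 0.18309841 = 0.183098
Relative intensity = 0.183098 / 0.489603 × 100 = 37.4

37.4%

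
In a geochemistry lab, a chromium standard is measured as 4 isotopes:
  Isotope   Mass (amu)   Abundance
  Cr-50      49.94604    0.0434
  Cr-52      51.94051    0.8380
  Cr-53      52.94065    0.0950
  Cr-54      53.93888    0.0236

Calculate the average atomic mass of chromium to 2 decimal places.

Average mass = Σ (abundance × isotope mass) = 0.0434 × 49.94604 + 0.8380 × 51.94051 + 0.0950 × 52.94065 + 0.0236 × 53.93888
= 2.167658 + 43.526147 + 5.029362 + 1.272958 = 51.996125 amu

52.00 amu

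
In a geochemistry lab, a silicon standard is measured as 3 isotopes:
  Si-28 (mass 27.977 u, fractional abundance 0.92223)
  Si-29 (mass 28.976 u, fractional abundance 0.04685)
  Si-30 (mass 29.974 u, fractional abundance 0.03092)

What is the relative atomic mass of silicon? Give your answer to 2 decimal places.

The abundance-weighted mean is 0.92223 × 27.977 + 0.04685 × 28.976 + 0.03092 × 29.974
= 25.8012 + 1.3575 + 0.9268 = 28.0855 u

28.09 u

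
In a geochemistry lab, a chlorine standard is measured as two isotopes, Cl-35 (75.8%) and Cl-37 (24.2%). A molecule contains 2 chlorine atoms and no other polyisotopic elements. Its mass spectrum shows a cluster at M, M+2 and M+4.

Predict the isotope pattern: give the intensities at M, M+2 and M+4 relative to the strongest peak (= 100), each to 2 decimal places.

100.00 : 63.85 : 10.19

Each Cl atom is independently Cl-35 (p = 0.758) or Cl-37 (q = 0.242); the cluster is the binomial expansion (p + q)^2.
P(M) = 0.758^2 = 0.574564
P(M+2) = 2 × 0.758^1 × 0.242^1 = 0.366872
P(M+4) = 0.242^2 = 0.058564
The M peak is largest (0.574564); scaling to 100 gives 100.00 : 63.85 : 10.19.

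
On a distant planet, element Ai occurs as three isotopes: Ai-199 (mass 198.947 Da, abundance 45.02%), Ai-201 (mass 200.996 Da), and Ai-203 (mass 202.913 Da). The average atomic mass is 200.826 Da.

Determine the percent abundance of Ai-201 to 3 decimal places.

15.728%

Let x and y be the fractions of Ai-201 and Ai-203. Then x + y = 1 − 0.4502 = 0.5498 and 200.996x + 202.913y = 200.826 − 0.4502×198.947 = 111.2600606.
Substituting: 200.996x + 202.913(0.5498 − x) = 111.2600606
(200.996 − 202.913)x = -0.3015068  ⇒  x = 0.15728, y = 0.39252
Ai-201: 15.728%, Ai-203: 39.252%.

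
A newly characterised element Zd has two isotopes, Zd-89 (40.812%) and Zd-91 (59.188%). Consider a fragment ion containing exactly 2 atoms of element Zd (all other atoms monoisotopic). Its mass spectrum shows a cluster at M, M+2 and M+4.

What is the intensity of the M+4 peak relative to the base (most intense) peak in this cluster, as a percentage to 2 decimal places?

72.51%

(0.40812 + 0.59188)^2 gives M 0.1666, M+2 0.4831, M+4 0.3503; the largest is M+2.
P(M+2) = C(2,1) × 0.40812^1 × 0.59188^1 = 2 × 0.40812 × 0.59188 = 0.483116 (base)
P(M+4) = C(2,2) × 0.40812^0 × 0.59188^2 = 1 × 1.0000 × 0.35032193 = 0.350322
Relative intensity = 0.350322 / 0.483116 × 100 = 72.51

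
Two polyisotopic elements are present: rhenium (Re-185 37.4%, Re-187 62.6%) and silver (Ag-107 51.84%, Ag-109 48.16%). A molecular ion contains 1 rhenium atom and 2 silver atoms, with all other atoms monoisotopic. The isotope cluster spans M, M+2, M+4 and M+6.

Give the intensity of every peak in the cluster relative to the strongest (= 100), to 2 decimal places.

Rhenium pattern (n=1): 0.3740 : 0.6260
Silver pattern (n=2): 0.26873856 : 0.49932288 : 0.23193856
Convolve the two distributions (both contribute in 2-u steps):
  M: 0.3740×0.26873856 = 0.100508
  M+2: 0.3740×0.49932288 + 0.6260×0.26873856 = 0.354977
  M+4: 0.3740×0.23193856 + 0.6260×0.49932288 = 0.399321
  M+6: 0.6260×0.23193856 = 0.145194
Scale to base peak (0.399321) = 100: 25.17 : 88.90 : 100.00 : 36.36

25.17 : 88.90 : 100.00 : 36.36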